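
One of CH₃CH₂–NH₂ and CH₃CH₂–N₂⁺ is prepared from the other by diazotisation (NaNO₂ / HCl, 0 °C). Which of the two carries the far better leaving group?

CH₃CH₂–N₂⁺

From CH₃CH₂–NH₂ the departing group would be NH₂⁻ (pKₐ(NH₃) ≈ 38). Extremely strong base; never a leaving group.
From CH₃CH₂–N₂⁺ the leaving group is N₂ (no meaningful conjugate acid; N₂ departs as an exceptionally stable neutral molecule).
Diazotisation (NaNO₂ / HCl, 0 °C) works by generating a diazonium salt that expels N₂, making CH₃CH₂–N₂⁺ enormously more reactive.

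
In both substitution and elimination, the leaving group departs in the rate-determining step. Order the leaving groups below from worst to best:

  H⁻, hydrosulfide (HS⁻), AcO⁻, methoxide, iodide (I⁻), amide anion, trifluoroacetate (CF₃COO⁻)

amide anion < H⁻ < methoxide < hydrosulfide (HS⁻) < AcO⁻ < trifluoroacetate (CF₃COO⁻) < iodide (I⁻)

Rank by basicity of the departing species: weakest base leaves most easily.
iodide (I⁻): pKₐ(HI) ≈ -10 — large, highly polarisable; very weak base
trifluoroacetate (CF₃COO⁻): pKₐ(CF₃COOH) ≈ 0.2 — strongly electron-withdrawing CF₃ stabilises the carboxylate
AcO⁻: pKₐ(CH₃COOH) ≈ 4.8
hydrosulfide (HS⁻): pKₐ(H₂S) ≈ 7 — larger and more polarisable than the oxygen analogue
methoxide: pKₐ(CH₃OH) ≈ 15.5 — strong base; alkoxides do not leave unassisted
H⁻: pKₐ(H₂) ≈ 36 — extremely strong base; leaves only in special hydride-transfer contexts
amide anion: pKₐ(NH₃) ≈ 38 — extremely strong base; never a leaving group
The question asks for worst first, so the sequence is read in increasing leaving-group ability.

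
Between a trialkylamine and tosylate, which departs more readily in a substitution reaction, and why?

tosylate is the better leaving group.
pKₐ(p-CH₃C₆H₄SO₃H (TsOH)) ≈ -2.8 versus pKₐ(R'₃NH⁺) ≈ 10.7: tosylate is the much weaker base.
Resonance-delocalised arenesulfonate.

tosylate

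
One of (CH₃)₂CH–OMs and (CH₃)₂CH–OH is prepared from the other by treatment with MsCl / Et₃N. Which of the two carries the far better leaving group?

(CH₃)₂CH–OMs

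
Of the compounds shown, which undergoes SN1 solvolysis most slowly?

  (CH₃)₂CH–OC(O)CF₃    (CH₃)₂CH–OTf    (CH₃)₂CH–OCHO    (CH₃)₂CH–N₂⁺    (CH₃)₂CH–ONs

(CH₃)₂CH–OCHO

Identical carbon frameworks mean the comparison reduces to leaving-group quality.
The more stable X⁻ (or X) is on its own — i.e. the weaker a base it is — the better a leaving group it makes.
(CH₃)₂CH–N₂⁺ loses N₂: no meaningful conjugate acid; N₂ departs as an exceptionally stable neutral molecule
(CH₃)₂CH–OTf loses OTf⁻: pKₐ(CF₃SO₃H (triflic acid)) ≈ -14
(CH₃)₂CH–ONs loses ONs⁻: pKₐ(p-O₂NC₆H₄SO₃H) ≈ -3.5
(CH₃)₂CH–OC(O)CF₃ loses CF₃COO⁻: pKₐ(CF₃COOH) ≈ 0.2
(CH₃)₂CH–OCHO loses HCOO⁻: pKₐ(HCOOH) ≈ 3.8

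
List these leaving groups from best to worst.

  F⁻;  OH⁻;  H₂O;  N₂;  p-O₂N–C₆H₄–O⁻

N₂ > H₂O > F⁻ > p-O₂N–C₆H₄–O⁻ > OH⁻

N₂: no meaningful conjugate acid; N₂ departs as an exceptionally stable neutral molecule
H₂O: pKₐ(H₃O⁺) ≈ -1.7
F⁻: pKₐ(HF) ≈ 3.2
p-O₂N–C₆H₄–O⁻: pKₐ(p-nitrophenol) ≈ 7.2
OH⁻: pKₐ(H₂O) ≈ 15.7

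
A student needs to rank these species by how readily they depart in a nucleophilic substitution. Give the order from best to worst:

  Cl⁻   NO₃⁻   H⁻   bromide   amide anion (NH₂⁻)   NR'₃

bromide > Cl⁻ > NO₃⁻ > NR'₃ > H⁻ > amide anion (NH₂⁻)

Rank by basicity of the departing species: weakest base leaves most easily.
bromide: pKₐ(HBr) ≈ -9
Cl⁻: pKₐ(HCl) ≈ -7
NO₃⁻: pKₐ(HNO₃) ≈ -1.3
NR'₃: pKₐ(R'₃NH⁺) ≈ 10.7
H⁻: pKₐ(H₂) ≈ 36
amide anion (NH₂⁻): pKₐ(NH₃) ≈ 38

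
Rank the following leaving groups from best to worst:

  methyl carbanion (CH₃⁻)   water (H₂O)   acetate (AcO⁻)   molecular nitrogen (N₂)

molecular nitrogen (N₂) > water (H₂O) > acetate (AcO⁻) > methyl carbanion (CH₃⁻)

molecular nitrogen (N₂): no meaningful conjugate acid; N₂ departs as an exceptionally stable neutral molecule
water (H₂O): pKₐ(H₃O⁺) ≈ -1.7
acetate (AcO⁻): pKₐ(CH₃COOH) ≈ 4.8
methyl carbanion (CH₃⁻): pKₐ(CH₄) ≈ 48 — unstabilised carbanion; the worst conceivable leaving group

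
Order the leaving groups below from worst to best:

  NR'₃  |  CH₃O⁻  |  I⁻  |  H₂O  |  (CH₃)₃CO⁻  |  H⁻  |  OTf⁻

OTf⁻: pKₐ(CF₃SO₃H (triflic acid)) ≈ -14
I⁻: pKₐ(HI) ≈ -10
H₂O: pKₐ(H₃O⁺) ≈ -1.7
NR'₃: pKₐ(R'₃NH⁺) ≈ 10.7
CH₃O⁻: pKₐ(CH₃OH) ≈ 15.5
(CH₃)₃CO⁻: pKₐ(t-BuOH) ≈ 18
H⁻: pKₐ(H₂) ≈ 36
Listed from poorest to best leaving group as asked.

H⁻ < (CH₃)₃CO⁻ < CH₃O⁻ < NR'₃ < H₂O < I⁻ < OTf⁻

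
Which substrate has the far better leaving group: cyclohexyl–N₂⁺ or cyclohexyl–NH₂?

From cyclohexyl–NH₂ the departing group would be NH₂⁻ (pKₐ(NH₃) ≈ 38). Extremely strong base; never a leaving group.
From cyclohexyl–N₂⁺ the leaving group is N₂ (no meaningful conjugate acid; N₂ departs as an exceptionally stable neutral molecule).
(In practice cyclohexyl–N₂⁺ is made from cyclohexyl–NH₂ by diazotisation (NaNO₂ / HCl, 0 °C), generating a diazonium salt that expels N₂.)

cyclohexyl–N₂⁺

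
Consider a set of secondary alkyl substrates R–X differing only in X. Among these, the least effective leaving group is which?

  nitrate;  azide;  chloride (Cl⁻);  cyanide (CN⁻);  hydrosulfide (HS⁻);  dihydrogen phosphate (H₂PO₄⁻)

A good leaving group is a weak base: the lower the pKₐ of its conjugate acid, the more readily it departs.
chloride (Cl⁻): pKₐ(HCl) ≈ -7
nitrate: pKₐ(HNO₃) ≈ -1.3
dihydrogen phosphate (H₂PO₄⁻): pKₐ(H₃PO₄) ≈ 2.1
azide: pKₐ(HN₃) ≈ 4.7
hydrosulfide (HS⁻): pKₐ(H₂S) ≈ 7
cyanide (CN⁻): pKₐ(HCN) ≈ 9.2

cyanide (CN⁻)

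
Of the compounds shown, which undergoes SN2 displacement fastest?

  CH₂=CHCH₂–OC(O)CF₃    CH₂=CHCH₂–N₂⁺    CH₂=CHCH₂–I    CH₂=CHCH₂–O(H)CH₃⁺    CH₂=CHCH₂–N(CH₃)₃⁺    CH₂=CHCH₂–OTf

Same R in every case — rank the leaving groups.
Leaving-group ability tracks the stability of the departed species; conjugate-acid pKₐ is the usual yardstick (lower pKₐ → better LG).
CH₂=CHCH₂–N₂⁺ loses N₂: no meaningful conjugate acid; N₂ departs as an exceptionally stable neutral molecule
CH₂=CHCH₂–OTf loses OTf⁻: pKₐ(CF₃SO₃H (triflic acid)) ≈ -14
CH₂=CHCH₂–I loses I⁻: pKₐ(HI) ≈ -10
CH₂=CHCH₂–O(H)CH₃⁺ loses R'OH: pKₐ(R'OH₂⁺) ≈ -2.4
CH₂=CHCH₂–OC(O)CF₃ loses CF₃COO⁻: pKₐ(CF₃COOH) ≈ 0.2
CH₂=CHCH₂–N(CH₃)₃⁺ loses NR'₃: pKₐ(R'₃NH⁺) ≈ 10.7

CH₂=CHCH₂–N₂⁺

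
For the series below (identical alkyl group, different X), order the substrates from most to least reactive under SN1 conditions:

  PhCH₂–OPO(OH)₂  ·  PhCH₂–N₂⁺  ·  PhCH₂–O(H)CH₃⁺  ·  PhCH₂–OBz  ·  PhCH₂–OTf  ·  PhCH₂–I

With the same alkyl group throughout, only the leaving group differentiates the rates.
Leaving-group ability tracks the stability of the departed species; conjugate-acid pKₐ is the usual yardstick (lower pKₐ → better LG).
PhCH₂–N₂⁺ loses N₂: no meaningful conjugate acid; N₂ departs as an exceptionally stable neutral molecule
PhCH₂–OTf loses OTf⁻: pKₐ(CF₃SO₃H (triflic acid)) ≈ -14
PhCH₂–I loses I⁻: pKₐ(HI) ≈ -10
PhCH₂–O(H)CH₃⁺ loses R'OH: pKₐ(R'OH₂⁺) ≈ -2.4
PhCH₂–OPO(OH)₂ loses H₂PO₄⁻: pKₐ(H₃PO₄) ≈ 2.1
PhCH₂–OBz loses PhCOO⁻: pKₐ(C₆H₅COOH) ≈ 4.2

PhCH₂–N₂⁺ > PhCH₂–OTf > PhCH₂–I > PhCH₂–O(H)CH₃⁺ > PhCH₂–OPO(OH)₂ > PhCH₂–OBz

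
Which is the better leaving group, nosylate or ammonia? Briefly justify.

nosylate is the better leaving group.
pKₐ(p-O₂NC₆H₄SO₃H) ≈ -3.5 versus pKₐ(NH₄⁺) ≈ 9.2: nosylate is the much weaker base.
P-nitro group further stabilises the sulfonate.

nosylate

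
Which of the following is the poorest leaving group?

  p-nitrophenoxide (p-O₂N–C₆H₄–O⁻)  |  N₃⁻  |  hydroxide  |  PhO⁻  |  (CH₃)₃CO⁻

(CH₃)₃CO⁻

Rank by basicity of the departing species: weakest base leaves most easily.
N₃⁻: pKₐ(HN₃) ≈ 4.7
p-nitrophenoxide (p-O₂N–C₆H₄–O⁻): pKₐ(p-nitrophenol) ≈ 7.2
PhO⁻: pKₐ(C₆H₅OH (phenol)) ≈ 10
hydroxide: pKₐ(H₂O) ≈ 15.7
(CH₃)₃CO⁻: pKₐ(t-BuOH) ≈ 18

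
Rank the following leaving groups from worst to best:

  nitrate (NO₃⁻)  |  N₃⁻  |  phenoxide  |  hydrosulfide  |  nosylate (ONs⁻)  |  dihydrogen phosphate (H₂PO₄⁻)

The more stable X⁻ (or X) is on its own — i.e. the weaker a base it is — the better a leaving group it makes.
nosylate (ONs⁻): pKₐ(p-O₂NC₆H₄SO₃H) ≈ -3.5
nitrate (NO₃⁻): pKₐ(HNO₃) ≈ -1.3 — resonance-delocalised over three oxygens
dihydrogen phosphate (H₂PO₄⁻): pKₐ(H₃PO₄) ≈ 2.1 — moderate base; biological leaving group after further activation
N₃⁻: pKₐ(HN₃) ≈ 4.7
hydrosulfide: pKₐ(H₂S) ≈ 7 — larger and more polarisable than the oxygen analogue
phenoxide: pKₐ(C₆H₅OH (phenol)) ≈ 10 — resonance into the ring helps, but still a poor LG
Listed from poorest to best leaving group as asked.

phenoxide < hydrosulfide < N₃⁻ < dihydrogen phosphate (H₂PO₄⁻) < nitrate (NO₃⁻) < nosylate (ONs⁻)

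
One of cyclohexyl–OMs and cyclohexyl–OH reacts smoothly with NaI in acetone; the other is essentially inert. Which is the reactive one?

From cyclohexyl–OH the departing group would be OH⁻ (pKₐ(H₂O) ≈ 15.7). Strong base; essentially never leaves without prior activation.
From cyclohexyl–OMs the leaving group is OMs⁻ (pKₐ(CH₃SO₃H (MsOH)) ≈ -1.9). Resonance-delocalised alkanesulfonate.
(In practice cyclohexyl–OMs is made from cyclohexyl–OH by treatment with MsCl / Et₃N, converting the hydroxyl into a mesylate.)

cyclohexyl–OMs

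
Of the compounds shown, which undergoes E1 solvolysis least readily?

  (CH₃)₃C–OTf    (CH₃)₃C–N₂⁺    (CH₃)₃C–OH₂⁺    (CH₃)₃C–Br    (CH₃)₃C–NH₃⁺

(CH₃)₃C–NH₃⁺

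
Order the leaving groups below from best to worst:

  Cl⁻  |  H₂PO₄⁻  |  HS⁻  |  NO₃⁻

Cl⁻ > NO₃⁻ > H₂PO₄⁻ > HS⁻

The more stable X⁻ (or X) is on its own — i.e. the weaker a base it is — the better a leaving group it makes.
Cl⁻: pKₐ(HCl) ≈ -7
NO₃⁻: pKₐ(HNO₃) ≈ -1.3 — resonance-delocalised over three oxygens
H₂PO₄⁻: pKₐ(H₃PO₄) ≈ 2.1 — moderate base; biological leaving group after further activation
HS⁻: pKₐ(H₂S) ≈ 7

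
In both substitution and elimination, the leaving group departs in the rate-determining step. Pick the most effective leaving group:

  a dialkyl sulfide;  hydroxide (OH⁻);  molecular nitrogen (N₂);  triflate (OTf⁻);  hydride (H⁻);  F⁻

molecular nitrogen (N₂)

molecular nitrogen (N₂): no meaningful conjugate acid; N₂ departs as an exceptionally stable neutral molecule
triflate (OTf⁻): pKₐ(CF₃SO₃H (triflic acid)) ≈ -14
a dialkyl sulfide: pKₐ(R'₂SH⁺) ≈ -7
F⁻: pKₐ(HF) ≈ 3.2
hydroxide (OH⁻): pKₐ(H₂O) ≈ 15.7
hydride (H⁻): pKₐ(H₂) ≈ 36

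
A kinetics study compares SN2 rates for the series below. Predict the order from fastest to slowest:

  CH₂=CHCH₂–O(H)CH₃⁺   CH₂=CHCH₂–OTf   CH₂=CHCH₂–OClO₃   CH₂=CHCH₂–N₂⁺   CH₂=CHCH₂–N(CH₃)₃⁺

CH₂=CHCH₂–N₂⁺ > CH₂=CHCH₂–OTf > CH₂=CHCH₂–OClO₃ > CH₂=CHCH₂–O(H)CH₃⁺ > CH₂=CHCH₂–N(CH₃)₃⁺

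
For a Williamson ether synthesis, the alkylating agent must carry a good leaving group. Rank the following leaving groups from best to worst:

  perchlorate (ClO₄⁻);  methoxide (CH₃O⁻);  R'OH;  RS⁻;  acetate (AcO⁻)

perchlorate (ClO₄⁻) > R'OH > acetate (AcO⁻) > RS⁻ > methoxide (CH₃O⁻)

A good leaving group is a weak base: the lower the pKₐ of its conjugate acid, the more readily it departs.
perchlorate (ClO₄⁻): pKₐ(HClO₄) ≈ -10
R'OH: pKₐ(R'OH₂⁺) ≈ -2.4
acetate (AcO⁻): pKₐ(CH₃COOH) ≈ 4.8
RS⁻: pKₐ(RSH (a thiol)) ≈ 10.5
methoxide (CH₃O⁻): pKₐ(CH₃OH) ≈ 15.5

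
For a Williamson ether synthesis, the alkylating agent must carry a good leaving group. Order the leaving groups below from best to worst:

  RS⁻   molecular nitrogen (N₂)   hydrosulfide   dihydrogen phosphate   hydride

molecular nitrogen (N₂) > dihydrogen phosphate > hydrosulfide > RS⁻ > hydride

A good leaving group is a weak base: the lower the pKₐ of its conjugate acid, the more readily it departs.
molecular nitrogen (N₂): no meaningful conjugate acid; N₂ departs as an exceptionally stable neutral molecule
dihydrogen phosphate: pKₐ(H₃PO₄) ≈ 2.1
hydrosulfide: pKₐ(H₂S) ≈ 7
RS⁻: pKₐ(RSH (a thiol)) ≈ 10.5
hydride: pKₐ(H₂) ≈ 36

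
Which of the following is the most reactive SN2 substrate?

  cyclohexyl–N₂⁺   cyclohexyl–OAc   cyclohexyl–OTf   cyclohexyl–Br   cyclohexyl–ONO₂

With the same alkyl group throughout, only the leaving group differentiates the rates.
Rank by basicity of the departing species: weakest base leaves most easily.
cyclohexyl–N₂⁺ loses N₂: no meaningful conjugate acid; N₂ departs as an exceptionally stable neutral molecule
cyclohexyl–OTf loses OTf⁻: pKₐ(CF₃SO₃H (triflic acid)) ≈ -14
cyclohexyl–Br loses Br⁻: pKₐ(HBr) ≈ -9
cyclohexyl–ONO₂ loses NO₃⁻: pKₐ(HNO₃) ≈ -1.3
cyclohexyl–OAc loses AcO⁻: pKₐ(CH₃COOH) ≈ 4.8

cyclohexyl–N₂⁺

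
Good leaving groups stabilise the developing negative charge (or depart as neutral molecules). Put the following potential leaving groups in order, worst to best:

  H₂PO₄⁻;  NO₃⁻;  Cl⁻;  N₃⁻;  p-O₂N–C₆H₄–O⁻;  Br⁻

p-O₂N–C₆H₄–O⁻ < N₃⁻ < H₂PO₄⁻ < NO₃⁻ < Cl⁻ < Br⁻

Br⁻: pKₐ(HBr) ≈ -9
Cl⁻: pKₐ(HCl) ≈ -7
NO₃⁻: pKₐ(HNO₃) ≈ -1.3
H₂PO₄⁻: pKₐ(H₃PO₄) ≈ 2.1
N₃⁻: pKₐ(HN₃) ≈ 4.7
p-O₂N–C₆H₄–O⁻: pKₐ(p-nitrophenol) ≈ 7.2
Listed from poorest to best leaving group as asked.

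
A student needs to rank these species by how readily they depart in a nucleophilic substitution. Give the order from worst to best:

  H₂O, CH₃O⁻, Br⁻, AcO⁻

A good leaving group is a weak base: the lower the pKₐ of its conjugate acid, the more readily it departs.
Br⁻: pKₐ(HBr) ≈ -9
H₂O: pKₐ(H₃O⁺) ≈ -1.7 — neutral; leaves from a protonated alcohol (R–OH₂⁺)
AcO⁻: pKₐ(CH₃COOH) ≈ 4.8 — resonance-stabilised but still a weak base
CH₃O⁻: pKₐ(CH₃OH) ≈ 15.5
Reversing gives the worst-to-best order requested.

CH₃O⁻ < AcO⁻ < H₂O < Br⁻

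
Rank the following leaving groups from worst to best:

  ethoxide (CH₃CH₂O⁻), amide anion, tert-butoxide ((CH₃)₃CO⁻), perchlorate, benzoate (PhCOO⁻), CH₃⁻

CH₃⁻ < amide anion < tert-butoxide ((CH₃)₃CO⁻) < ethoxide (CH₃CH₂O⁻) < benzoate (PhCOO⁻) < perchlorate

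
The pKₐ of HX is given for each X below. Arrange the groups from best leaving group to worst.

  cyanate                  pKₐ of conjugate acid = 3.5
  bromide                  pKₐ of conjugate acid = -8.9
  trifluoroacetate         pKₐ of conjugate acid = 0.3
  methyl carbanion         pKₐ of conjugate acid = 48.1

Lower conjugate-acid pKₐ ⇒ weaker base ⇒ better leaving group.
Sorting by the given values: bromide (-8.9), trifluoroacetate (0.3), cyanate (3.5), methyl carbanion (48.1).

bromide > trifluoroacetate > cyanate > methyl carbanion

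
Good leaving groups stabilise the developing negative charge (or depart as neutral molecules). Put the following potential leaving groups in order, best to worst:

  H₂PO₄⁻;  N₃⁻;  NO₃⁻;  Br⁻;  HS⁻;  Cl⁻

Br⁻ > Cl⁻ > NO₃⁻ > H₂PO₄⁻ > N₃⁻ > HS⁻

Br⁻: pKₐ(HBr) ≈ -9 — weak base; good leaving group
Cl⁻: pKₐ(HCl) ≈ -7 — moderately weak base
NO₃⁻: pKₐ(HNO₃) ≈ -1.3
H₂PO₄⁻: pKₐ(H₃PO₄) ≈ 2.1 — moderate base; biological leaving group after further activation
N₃⁻: pKₐ(HN₃) ≈ 4.7
HS⁻: pKₐ(H₂S) ≈ 7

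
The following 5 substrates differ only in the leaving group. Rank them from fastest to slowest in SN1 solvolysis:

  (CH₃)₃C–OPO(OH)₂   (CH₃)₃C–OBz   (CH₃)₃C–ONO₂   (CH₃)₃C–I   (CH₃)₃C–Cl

(CH₃)₃C–I > (CH₃)₃C–Cl > (CH₃)₃C–ONO₂ > (CH₃)₃C–OPO(OH)₂ > (CH₃)₃C–OBz

With the same alkyl group throughout, only the leaving group differentiates the rates.
Rank by basicity of the departing species: weakest base leaves most easily.
(CH₃)₃C–I loses I⁻: pKₐ(HI) ≈ -10
(CH₃)₃C–Cl loses Cl⁻: pKₐ(HCl) ≈ -7
(CH₃)₃C–ONO₂ loses NO₃⁻: pKₐ(HNO₃) ≈ -1.3
(CH₃)₃C–OPO(OH)₂ loses H₂PO₄⁻: pKₐ(H₃PO₄) ≈ 2.1
(CH₃)₃C–OBz loses PhCOO⁻: pKₐ(C₆H₅COOH) ≈ 4.2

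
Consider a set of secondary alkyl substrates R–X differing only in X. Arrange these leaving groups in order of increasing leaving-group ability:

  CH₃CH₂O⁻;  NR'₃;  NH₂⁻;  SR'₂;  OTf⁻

NH₂⁻ < CH₃CH₂O⁻ < NR'₃ < SR'₂ < OTf⁻

A good leaving group is a weak base: the lower the pKₐ of its conjugate acid, the more readily it departs.
OTf⁻: pKₐ(CF₃SO₃H (triflic acid)) ≈ -14
SR'₂: pKₐ(R'₂SH⁺) ≈ -7
NR'₃: pKₐ(R'₃NH⁺) ≈ 10.7
CH₃CH₂O⁻: pKₐ(CH₃CH₂OH) ≈ 16
NH₂⁻: pKₐ(NH₃) ≈ 38
Listed from poorest to best leaving group as asked.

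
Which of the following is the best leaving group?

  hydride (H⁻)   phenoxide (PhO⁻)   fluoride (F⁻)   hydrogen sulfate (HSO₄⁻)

hydrogen sulfate (HSO₄⁻): pKₐ(H₂SO₄) ≈ -3
fluoride (F⁻): pKₐ(HF) ≈ 3.2
phenoxide (PhO⁻): pKₐ(C₆H₅OH (phenol)) ≈ 10
hydride (H⁻): pKₐ(H₂) ≈ 36

hydrogen sulfate (HSO₄⁻)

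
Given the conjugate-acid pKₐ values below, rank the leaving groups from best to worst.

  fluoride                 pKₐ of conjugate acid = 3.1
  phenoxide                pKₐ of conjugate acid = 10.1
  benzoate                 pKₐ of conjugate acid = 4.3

Lower conjugate-acid pKₐ ⇒ weaker base ⇒ better leaving group.
Sorting by the given values: fluoride (3.1), benzoate (4.3), phenoxide (10.1).

fluoride > benzoate > phenoxide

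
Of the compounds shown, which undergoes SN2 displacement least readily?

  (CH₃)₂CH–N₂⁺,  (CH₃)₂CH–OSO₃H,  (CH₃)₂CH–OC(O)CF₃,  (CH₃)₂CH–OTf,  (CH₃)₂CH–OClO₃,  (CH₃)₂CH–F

(CH₃)₂CH–F

Same R in every case — rank the leaving groups.
A good leaving group is a weak base: the lower the pKₐ of its conjugate acid, the more readily it departs.
(CH₃)₂CH–N₂⁺ loses N₂: no meaningful conjugate acid; N₂ departs as an exceptionally stable neutral molecule
(CH₃)₂CH–OTf loses OTf⁻: pKₐ(CF₃SO₃H (triflic acid)) ≈ -14
(CH₃)₂CH–OClO₃ loses ClO₄⁻: pKₐ(HClO₄) ≈ -10
(CH₃)₂CH–OSO₃H loses HSO₄⁻: pKₐ(H₂SO₄) ≈ -3
(CH₃)₂CH–OC(O)CF₃ loses CF₃COO⁻: pKₐ(CF₃COOH) ≈ 0.2
(CH₃)₂CH–F loses F⁻: pKₐ(HF) ≈ 3.2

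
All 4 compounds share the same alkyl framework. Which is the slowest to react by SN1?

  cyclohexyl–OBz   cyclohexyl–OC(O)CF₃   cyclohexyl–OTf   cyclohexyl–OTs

cyclohexyl–OBz

Identical carbon frameworks mean the comparison reduces to leaving-group quality.
A good leaving group is a weak base: the lower the pKₐ of its conjugate acid, the more readily it departs.
cyclohexyl–OTf loses OTf⁻: pKₐ(CF₃SO₃H (triflic acid)) ≈ -14
cyclohexyl–OTs loses OTs⁻: pKₐ(p-CH₃C₆H₄SO₃H (TsOH)) ≈ -2.8
cyclohexyl–OC(O)CF₃ loses CF₃COO⁻: pKₐ(CF₃COOH) ≈ 0.2
cyclohexyl–OBz loses PhCOO⁻: pKₐ(C₆H₅COOH) ≈ 4.2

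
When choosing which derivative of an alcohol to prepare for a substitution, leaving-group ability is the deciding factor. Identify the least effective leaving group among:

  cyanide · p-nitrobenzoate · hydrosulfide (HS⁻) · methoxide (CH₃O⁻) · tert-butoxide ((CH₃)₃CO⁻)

tert-butoxide ((CH₃)₃CO⁻)

Rank by basicity of the departing species: weakest base leaves most easily.
p-nitrobenzoate: pKₐ(p-nitrobenzoic acid) ≈ 3.4
hydrosulfide (HS⁻): pKₐ(H₂S) ≈ 7
cyanide: pKₐ(HCN) ≈ 9.2
methoxide (CH₃O⁻): pKₐ(CH₃OH) ≈ 15.5
tert-butoxide ((CH₃)₃CO⁻): pKₐ(t-BuOH) ≈ 18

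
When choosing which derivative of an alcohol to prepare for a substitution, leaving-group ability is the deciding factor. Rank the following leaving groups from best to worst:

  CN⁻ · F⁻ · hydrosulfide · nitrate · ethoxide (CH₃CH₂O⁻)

Leaving-group ability tracks the stability of the departed species; conjugate-acid pKₐ is the usual yardstick (lower pKₐ → better LG).
nitrate: pKₐ(HNO₃) ≈ -1.3
F⁻: pKₐ(HF) ≈ 3.2
hydrosulfide: pKₐ(H₂S) ≈ 7
CN⁻: pKₐ(HCN) ≈ 9.2
ethoxide (CH₃CH₂O⁻): pKₐ(CH₃CH₂OH) ≈ 16

nitrate > F⁻ > hydrosulfide > CN⁻ > ethoxide (CH₃CH₂O⁻)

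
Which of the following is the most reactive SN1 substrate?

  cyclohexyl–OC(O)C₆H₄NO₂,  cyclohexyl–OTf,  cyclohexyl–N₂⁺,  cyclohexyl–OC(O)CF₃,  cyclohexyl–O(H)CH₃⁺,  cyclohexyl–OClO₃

Same R in every case — rank the leaving groups.
The more stable X⁻ (or X) is on its own — i.e. the weaker a base it is — the better a leaving group it makes.
cyclohexyl–N₂⁺ loses N₂: no meaningful conjugate acid; N₂ departs as an exceptionally stable neutral molecule
cyclohexyl–OTf loses OTf⁻: pKₐ(CF₃SO₃H (triflic acid)) ≈ -14
cyclohexyl–OClO₃ loses ClO₄⁻: pKₐ(HClO₄) ≈ -10
cyclohexyl–O(H)CH₃⁺ loses R'OH: pKₐ(R'OH₂⁺) ≈ -2.4
cyclohexyl–OC(O)CF₃ loses CF₃COO⁻: pKₐ(CF₃COOH) ≈ 0.2
cyclohexyl–OC(O)C₆H₄NO₂ loses p-O₂N–C₆H₄–COO⁻: pKₐ(p-nitrobenzoic acid) ≈ 3.4

cyclohexyl–N₂⁺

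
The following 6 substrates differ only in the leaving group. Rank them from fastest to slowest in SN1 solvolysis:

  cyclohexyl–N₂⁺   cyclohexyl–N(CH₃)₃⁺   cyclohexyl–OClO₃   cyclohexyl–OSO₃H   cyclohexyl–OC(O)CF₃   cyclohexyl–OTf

cyclohexyl–N₂⁺ > cyclohexyl–OTf > cyclohexyl–OClO₃ > cyclohexyl–OSO₃H > cyclohexyl–OC(O)CF₃ > cyclohexyl–N(CH₃)₃⁺

With the same alkyl group throughout, only the leaving group differentiates the rates.
A good leaving group is a weak base: the lower the pKₐ of its conjugate acid, the more readily it departs.
cyclohexyl–N₂⁺ loses N₂: no meaningful conjugate acid; N₂ departs as an exceptionally stable neutral molecule
cyclohexyl–OTf loses OTf⁻: pKₐ(CF₃SO₃H (triflic acid)) ≈ -14
cyclohexyl–OClO₃ loses ClO₄⁻: pKₐ(HClO₄) ≈ -10
cyclohexyl–OSO₃H loses HSO₄⁻: pKₐ(H₂SO₄) ≈ -3
cyclohexyl–OC(O)CF₃ loses CF₃COO⁻: pKₐ(CF₃COOH) ≈ 0.2
cyclohexyl–N(CH₃)₃⁺ loses NR'₃: pKₐ(R'₃NH⁺) ≈ 10.7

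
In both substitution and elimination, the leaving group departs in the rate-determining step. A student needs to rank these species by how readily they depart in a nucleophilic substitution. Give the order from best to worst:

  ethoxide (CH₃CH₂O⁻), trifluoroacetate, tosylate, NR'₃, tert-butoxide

A good leaving group is a weak base: the lower the pKₐ of its conjugate acid, the more readily it departs.
tosylate: pKₐ(p-CH₃C₆H₄SO₃H (TsOH)) ≈ -2.8 — resonance-delocalised arenesulfonate
trifluoroacetate: pKₐ(CF₃COOH) ≈ 0.2 — strongly electron-withdrawing CF₃ stabilises the carboxylate
NR'₃: pKₐ(R'₃NH⁺) ≈ 10.7
ethoxide (CH₃CH₂O⁻): pKₐ(CH₃CH₂OH) ≈ 16 — strong base; alkoxides do not leave unassisted
tert-butoxide: pKₐ(t-BuOH) ≈ 18

tosylate > trifluoroacetate > NR'₃ > ethoxide (CH₃CH₂O⁻) > tert-butoxide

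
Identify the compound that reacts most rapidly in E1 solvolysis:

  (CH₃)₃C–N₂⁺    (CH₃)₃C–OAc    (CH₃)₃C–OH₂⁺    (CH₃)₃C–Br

(CH₃)₃C–N₂⁺

Same R in every case — rank the leaving groups.
A good leaving group is a weak base: the lower the pKₐ of its conjugate acid, the more readily it departs.
(CH₃)₃C–N₂⁺ loses N₂: no meaningful conjugate acid; N₂ departs as an exceptionally stable neutral molecule
(CH₃)₃C–Br loses Br⁻: pKₐ(HBr) ≈ -9
(CH₃)₃C–OH₂⁺ loses H₂O: pKₐ(H₃O⁺) ≈ -1.7
(CH₃)₃C–OAc loses AcO⁻: pKₐ(CH₃COOH) ≈ 4.8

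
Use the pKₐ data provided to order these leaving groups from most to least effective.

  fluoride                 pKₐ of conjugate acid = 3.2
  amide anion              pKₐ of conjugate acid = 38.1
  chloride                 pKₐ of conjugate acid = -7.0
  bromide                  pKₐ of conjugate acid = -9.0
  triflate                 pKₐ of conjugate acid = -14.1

Lower conjugate-acid pKₐ ⇒ weaker base ⇒ better leaving group.
Sorting by the given values: triflate (-14.1), bromide (-9.0), chloride (-7.0), fluoride (3.2), amide anion (38.1).

triflate > bromide > chloride > fluoride > amide anion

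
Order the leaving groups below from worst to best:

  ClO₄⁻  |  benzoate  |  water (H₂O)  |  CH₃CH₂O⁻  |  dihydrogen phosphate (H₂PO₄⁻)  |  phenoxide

ClO₄⁻: pKₐ(HClO₄) ≈ -10
water (H₂O): pKₐ(H₃O⁺) ≈ -1.7
dihydrogen phosphate (H₂PO₄⁻): pKₐ(H₃PO₄) ≈ 2.1
benzoate: pKₐ(C₆H₅COOH) ≈ 4.2
phenoxide: pKₐ(C₆H₅OH (phenol)) ≈ 10
CH₃CH₂O⁻: pKₐ(CH₃CH₂OH) ≈ 16
The question asks for worst first, so the sequence is read in increasing leaving-group ability.

CH₃CH₂O⁻ < phenoxide < benzoate < dihydrogen phosphate (H₂PO₄⁻) < water (H₂O) < ClO₄⁻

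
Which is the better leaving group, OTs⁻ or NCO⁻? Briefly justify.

OTs⁻ is the better leaving group.
pKₐ(p-CH₃C₆H₄SO₃H (TsOH)) ≈ -2.8 versus pKₐ(HOCN) ≈ 3.5: OTs⁻ is the much weaker base.
Resonance-delocalised arenesulfonate.

OTs⁻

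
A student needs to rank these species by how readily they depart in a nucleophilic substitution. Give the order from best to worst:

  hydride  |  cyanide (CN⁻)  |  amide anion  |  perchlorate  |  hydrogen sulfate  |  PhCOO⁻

perchlorate > hydrogen sulfate > PhCOO⁻ > cyanide (CN⁻) > hydride > amide anion

perchlorate: pKₐ(HClO₄) ≈ -10
hydrogen sulfate: pKₐ(H₂SO₄) ≈ -3
PhCOO⁻: pKₐ(C₆H₅COOH) ≈ 4.2
cyanide (CN⁻): pKₐ(HCN) ≈ 9.2
hydride: pKₐ(H₂) ≈ 36
amide anion: pKₐ(NH₃) ≈ 38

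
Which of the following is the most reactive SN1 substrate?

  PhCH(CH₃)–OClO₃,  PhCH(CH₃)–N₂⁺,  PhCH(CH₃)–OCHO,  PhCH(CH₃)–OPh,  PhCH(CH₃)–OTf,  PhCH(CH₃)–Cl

PhCH(CH₃)–N₂⁺

With the same alkyl group throughout, only the leaving group differentiates the rates.
A good leaving group is a weak base: the lower the pKₐ of its conjugate acid, the more readily it departs.
PhCH(CH₃)–N₂⁺ loses N₂: no meaningful conjugate acid; N₂ departs as an exceptionally stable neutral molecule
PhCH(CH₃)–OTf loses OTf⁻: pKₐ(CF₃SO₃H (triflic acid)) ≈ -14
PhCH(CH₃)–OClO₃ loses ClO₄⁻: pKₐ(HClO₄) ≈ -10
PhCH(CH₃)–Cl loses Cl⁻: pKₐ(HCl) ≈ -7
PhCH(CH₃)–OCHO loses HCOO⁻: pKₐ(HCOOH) ≈ 3.8
PhCH(CH₃)–OPh loses PhO⁻: pKₐ(C₆H₅OH (phenol)) ≈ 10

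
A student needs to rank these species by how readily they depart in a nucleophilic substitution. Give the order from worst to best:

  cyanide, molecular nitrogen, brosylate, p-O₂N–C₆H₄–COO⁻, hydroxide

hydroxide < cyanide < p-O₂N–C₆H₄–COO⁻ < brosylate < molecular nitrogen

A good leaving group is a weak base: the lower the pKₐ of its conjugate acid, the more readily it departs.
molecular nitrogen: no meaningful conjugate acid; N₂ departs as an exceptionally stable neutral molecule
brosylate: pKₐ(p-BrC₆H₄SO₃H) ≈ -2.8
p-O₂N–C₆H₄–COO⁻: pKₐ(p-nitrobenzoic acid) ≈ 3.4
cyanide: pKₐ(HCN) ≈ 9.2
hydroxide: pKₐ(H₂O) ≈ 15.7
Listed from poorest to best leaving group as asked.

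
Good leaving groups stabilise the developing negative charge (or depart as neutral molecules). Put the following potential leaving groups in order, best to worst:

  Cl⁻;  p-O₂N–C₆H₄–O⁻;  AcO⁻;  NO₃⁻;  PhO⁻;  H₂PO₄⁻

The more stable X⁻ (or X) is on its own — i.e. the weaker a base it is — the better a leaving group it makes.
Cl⁻: pKₐ(HCl) ≈ -7
NO₃⁻: pKₐ(HNO₃) ≈ -1.3 — resonance-delocalised over three oxygens
H₂PO₄⁻: pKₐ(H₃PO₄) ≈ 2.1
AcO⁻: pKₐ(CH₃COOH) ≈ 4.8 — resonance-stabilised but still a weak base
p-O₂N–C₆H₄–O⁻: pKₐ(p-nitrophenol) ≈ 7.2
PhO⁻: pKₐ(C₆H₅OH (phenol)) ≈ 10

Cl⁻ > NO₃⁻ > H₂PO₄⁻ > AcO⁻ > p-O₂N–C₆H₄–O⁻ > PhO⁻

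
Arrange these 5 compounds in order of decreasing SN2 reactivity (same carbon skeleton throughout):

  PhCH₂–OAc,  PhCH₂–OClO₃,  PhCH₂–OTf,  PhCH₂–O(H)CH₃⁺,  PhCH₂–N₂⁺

PhCH₂–N₂⁺ > PhCH₂–OTf > PhCH₂–OClO₃ > PhCH₂–O(H)CH₃⁺ > PhCH₂–OAc

Identical carbon frameworks mean the comparison reduces to leaving-group quality.
Rank by basicity of the departing species: weakest base leaves most easily.
PhCH₂–N₂⁺ loses N₂: no meaningful conjugate acid; N₂ departs as an exceptionally stable neutral molecule
PhCH₂–OTf loses OTf⁻: pKₐ(CF₃SO₃H (triflic acid)) ≈ -14
PhCH₂–OClO₃ loses ClO₄⁻: pKₐ(HClO₄) ≈ -10
PhCH₂–O(H)CH₃⁺ loses R'OH: pKₐ(R'OH₂⁺) ≈ -2.4
PhCH₂–OAc loses AcO⁻: pKₐ(CH₃COOH) ≈ 4.8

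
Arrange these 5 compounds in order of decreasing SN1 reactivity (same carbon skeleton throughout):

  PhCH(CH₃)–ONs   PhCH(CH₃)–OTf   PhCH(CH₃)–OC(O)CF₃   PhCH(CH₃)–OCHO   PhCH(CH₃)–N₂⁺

PhCH(CH₃)–N₂⁺ > PhCH(CH₃)–OTf > PhCH(CH₃)–ONs > PhCH(CH₃)–OC(O)CF₃ > PhCH(CH₃)–OCHO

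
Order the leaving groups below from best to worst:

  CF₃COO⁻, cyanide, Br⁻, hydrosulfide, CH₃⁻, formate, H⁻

Br⁻ > CF₃COO⁻ > formate > hydrosulfide > cyanide > H⁻ > CH₃⁻

Br⁻: pKₐ(HBr) ≈ -9
CF₃COO⁻: pKₐ(CF₃COOH) ≈ 0.2
formate: pKₐ(HCOOH) ≈ 3.8
hydrosulfide: pKₐ(H₂S) ≈ 7
cyanide: pKₐ(HCN) ≈ 9.2
H⁻: pKₐ(H₂) ≈ 36
CH₃⁻: pKₐ(CH₄) ≈ 48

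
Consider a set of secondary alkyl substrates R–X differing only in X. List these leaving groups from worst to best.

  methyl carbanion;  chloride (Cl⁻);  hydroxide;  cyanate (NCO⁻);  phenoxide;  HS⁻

methyl carbanion < hydroxide < phenoxide < HS⁻ < cyanate (NCO⁻) < chloride (Cl⁻)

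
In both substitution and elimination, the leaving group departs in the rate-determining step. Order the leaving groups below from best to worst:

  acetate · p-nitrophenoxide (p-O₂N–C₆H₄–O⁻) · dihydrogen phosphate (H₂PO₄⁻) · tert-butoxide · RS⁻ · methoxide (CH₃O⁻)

dihydrogen phosphate (H₂PO₄⁻) > acetate > p-nitrophenoxide (p-O₂N–C₆H₄–O⁻) > RS⁻ > methoxide (CH₃O⁻) > tert-butoxide

dihydrogen phosphate (H₂PO₄⁻): pKₐ(H₃PO₄) ≈ 2.1 — moderate base; biological leaving group after further activation
acetate: pKₐ(CH₃COOH) ≈ 4.8
p-nitrophenoxide (p-O₂N–C₆H₄–O⁻): pKₐ(p-nitrophenol) ≈ 7.2
RS⁻: pKₐ(RSH (a thiol)) ≈ 10.5
methoxide (CH₃O⁻): pKₐ(CH₃OH) ≈ 15.5 — strong base; alkoxides do not leave unassisted
tert-butoxide: pKₐ(t-BuOH) ≈ 18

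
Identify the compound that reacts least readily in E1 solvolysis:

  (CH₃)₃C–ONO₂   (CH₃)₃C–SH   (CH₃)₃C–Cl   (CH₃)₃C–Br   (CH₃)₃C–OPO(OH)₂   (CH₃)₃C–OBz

(CH₃)₃C–SH

Identical carbon frameworks mean the comparison reduces to leaving-group quality.
A good leaving group is a weak base: the lower the pKₐ of its conjugate acid, the more readily it departs.
(CH₃)₃C–Br loses Br⁻: pKₐ(HBr) ≈ -9
(CH₃)₃C–Cl loses Cl⁻: pKₐ(HCl) ≈ -7
(CH₃)₃C–ONO₂ loses NO₃⁻: pKₐ(HNO₃) ≈ -1.3
(CH₃)₃C–OPO(OH)₂ loses H₂PO₄⁻: pKₐ(H₃PO₄) ≈ 2.1
(CH₃)₃C–OBz loses PhCOO⁻: pKₐ(C₆H₅COOH) ≈ 4.2
(CH₃)₃C–SH loses HS⁻: pKₐ(H₂S) ≈ 7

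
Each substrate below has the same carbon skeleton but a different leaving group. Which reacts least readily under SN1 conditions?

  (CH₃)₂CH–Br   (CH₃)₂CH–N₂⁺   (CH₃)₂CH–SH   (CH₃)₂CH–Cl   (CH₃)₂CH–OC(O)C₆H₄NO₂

Same R in every case — rank the leaving groups.
Rank by basicity of the departing species: weakest base leaves most easily.
(CH₃)₂CH–N₂⁺ loses N₂: no meaningful conjugate acid; N₂ departs as an exceptionally stable neutral molecule
(CH₃)₂CH–Br loses Br⁻: pKₐ(HBr) ≈ -9
(CH₃)₂CH–Cl loses Cl⁻: pKₐ(HCl) ≈ -7
(CH₃)₂CH–OC(O)C₆H₄NO₂ loses p-O₂N–C₆H₄–COO⁻: pKₐ(p-nitrobenzoic acid) ≈ 3.4
(CH₃)₂CH–SH loses HS⁻: pKₐ(H₂S) ≈ 7

(CH₃)₂CH–SH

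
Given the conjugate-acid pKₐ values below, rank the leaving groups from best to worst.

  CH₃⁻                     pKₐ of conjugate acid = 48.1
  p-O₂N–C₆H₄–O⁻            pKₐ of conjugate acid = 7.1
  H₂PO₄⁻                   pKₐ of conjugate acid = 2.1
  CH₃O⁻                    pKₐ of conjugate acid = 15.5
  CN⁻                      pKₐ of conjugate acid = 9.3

Lower conjugate-acid pKₐ ⇒ weaker base ⇒ better leaving group.
Sorting by the given values: H₂PO₄⁻ (2.1), p-O₂N–C₆H₄–O⁻ (7.1), CN⁻ (9.3), CH₃O⁻ (15.5), CH₃⁻ (48.1).

H₂PO₄⁻ > p-O₂N–C₆H₄–O⁻ > CN⁻ > CH₃O⁻ > CH₃⁻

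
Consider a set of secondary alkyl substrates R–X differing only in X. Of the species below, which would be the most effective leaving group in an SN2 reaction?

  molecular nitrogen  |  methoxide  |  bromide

Rank by basicity of the departing species: weakest base leaves most easily.
molecular nitrogen: no meaningful conjugate acid; N₂ departs as an exceptionally stable neutral molecule
bromide: pKₐ(HBr) ≈ -9
methoxide: pKₐ(CH₃OH) ≈ 15.5

molecular nitrogen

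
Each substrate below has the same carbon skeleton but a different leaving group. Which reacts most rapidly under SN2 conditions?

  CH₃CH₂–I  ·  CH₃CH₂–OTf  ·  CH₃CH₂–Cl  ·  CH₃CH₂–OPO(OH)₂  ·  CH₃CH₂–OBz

With the same alkyl group throughout, only the leaving group differentiates the rates.
A good leaving group is a weak base: the lower the pKₐ of its conjugate acid, the more readily it departs.
CH₃CH₂–OTf loses OTf⁻: pKₐ(CF₃SO₃H (triflic acid)) ≈ -14
CH₃CH₂–I loses I⁻: pKₐ(HI) ≈ -10
CH₃CH₂–Cl loses Cl⁻: pKₐ(HCl) ≈ -7
CH₃CH₂–OPO(OH)₂ loses H₂PO₄⁻: pKₐ(H₃PO₄) ≈ 2.1
CH₃CH₂–OBz loses PhCOO⁻: pKₐ(C₆H₅COOH) ≈ 4.2

CH₃CH₂–OTf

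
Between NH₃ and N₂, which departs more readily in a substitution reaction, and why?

N₂ is the better leaving group.
N₂ is the ultimate leaving group — it departs as an exceptionally stable neutral molecule, whereas NH₃ (pKₐ(NH₄⁺) ≈ 9.2) is far more basic.

N₂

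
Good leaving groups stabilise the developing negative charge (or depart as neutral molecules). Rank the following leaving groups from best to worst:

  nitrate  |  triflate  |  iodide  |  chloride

A good leaving group is a weak base: the lower the pKₐ of its conjugate acid, the more readily it departs.
triflate: pKₐ(CF₃SO₃H (triflic acid)) ≈ -14 — charge spread over three oxygens and a CF₃ group; the premier leaving group in synthesis
iodide: pKₐ(HI) ≈ -10
chloride: pKₐ(HCl) ≈ -7
nitrate: pKₐ(HNO₃) ≈ -1.3 — resonance-delocalised over three oxygens

triflate > iodide > chloride > nitrate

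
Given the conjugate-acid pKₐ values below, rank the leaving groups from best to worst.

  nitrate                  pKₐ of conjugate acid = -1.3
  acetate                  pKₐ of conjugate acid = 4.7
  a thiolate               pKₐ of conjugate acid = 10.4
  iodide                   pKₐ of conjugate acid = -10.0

iodide > nitrate > acetate > a thiolate

Lower conjugate-acid pKₐ ⇒ weaker base ⇒ better leaving group.
Sorting by the given values: iodide (-10.0), nitrate (-1.3), acetate (4.7), a thiolate (10.4).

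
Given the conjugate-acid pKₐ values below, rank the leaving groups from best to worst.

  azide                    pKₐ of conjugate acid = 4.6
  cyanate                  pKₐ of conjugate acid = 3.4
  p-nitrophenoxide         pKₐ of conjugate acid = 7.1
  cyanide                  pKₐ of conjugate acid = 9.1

Lower conjugate-acid pKₐ ⇒ weaker base ⇒ better leaving group.
Sorting by the given values: cyanate (3.4), azide (4.6), p-nitrophenoxide (7.1), cyanide (9.1).

cyanate > azide > p-nitrophenoxide > cyanide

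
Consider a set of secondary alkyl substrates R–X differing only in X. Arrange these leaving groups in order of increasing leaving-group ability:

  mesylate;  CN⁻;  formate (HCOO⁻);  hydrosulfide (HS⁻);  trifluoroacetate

CN⁻ < hydrosulfide (HS⁻) < formate (HCOO⁻) < trifluoroacetate < mesylate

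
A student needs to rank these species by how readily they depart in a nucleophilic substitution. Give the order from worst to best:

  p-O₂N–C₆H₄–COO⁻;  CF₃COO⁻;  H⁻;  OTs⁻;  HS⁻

OTs⁻: pKₐ(p-CH₃C₆H₄SO₃H (TsOH)) ≈ -2.8
CF₃COO⁻: pKₐ(CF₃COOH) ≈ 0.2
p-O₂N–C₆H₄–COO⁻: pKₐ(p-nitrobenzoic acid) ≈ 3.4
HS⁻: pKₐ(H₂S) ≈ 7
H⁻: pKₐ(H₂) ≈ 36
The question asks for worst first, so the sequence is read in increasing leaving-group ability.

H⁻ < HS⁻ < p-O₂N–C₆H₄–COO⁻ < CF₃COO⁻ < OTs⁻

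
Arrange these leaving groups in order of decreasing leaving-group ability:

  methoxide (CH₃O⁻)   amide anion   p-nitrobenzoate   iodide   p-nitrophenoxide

iodide > p-nitrobenzoate > p-nitrophenoxide > methoxide (CH₃O⁻) > amide anion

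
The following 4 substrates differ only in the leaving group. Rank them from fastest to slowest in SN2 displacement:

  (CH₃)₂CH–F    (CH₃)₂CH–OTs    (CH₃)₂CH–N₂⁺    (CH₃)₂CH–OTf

(CH₃)₂CH–N₂⁺ > (CH₃)₂CH–OTf > (CH₃)₂CH–OTs > (CH₃)₂CH–F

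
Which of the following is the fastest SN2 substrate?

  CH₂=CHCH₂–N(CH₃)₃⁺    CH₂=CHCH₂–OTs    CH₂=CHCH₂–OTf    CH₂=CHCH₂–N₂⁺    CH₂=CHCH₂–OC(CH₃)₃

With the same alkyl group throughout, only the leaving group differentiates the rates.
Leaving-group ability tracks the stability of the departed species; conjugate-acid pKₐ is the usual yardstick (lower pKₐ → better LG).
CH₂=CHCH₂–N₂⁺ loses N₂: no meaningful conjugate acid; N₂ departs as an exceptionally stable neutral molecule
CH₂=CHCH₂–OTf loses OTf⁻: pKₐ(CF₃SO₃H (triflic acid)) ≈ -14
CH₂=CHCH₂–OTs loses OTs⁻: pKₐ(p-CH₃C₆H₄SO₃H (TsOH)) ≈ -2.8
CH₂=CHCH₂–N(CH₃)₃⁺ loses NR'₃: pKₐ(R'₃NH⁺) ≈ 10.7
CH₂=CHCH₂–OC(CH₃)₃ loses (CH₃)₃CO⁻: pKₐ(t-BuOH) ≈ 18

CH₂=CHCH₂–N₂⁺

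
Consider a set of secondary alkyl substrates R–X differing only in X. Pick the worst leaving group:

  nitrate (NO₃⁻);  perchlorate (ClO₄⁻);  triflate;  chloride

The more stable X⁻ (or X) is on its own — i.e. the weaker a base it is — the better a leaving group it makes.
triflate: pKₐ(CF₃SO₃H (triflic acid)) ≈ -14
perchlorate (ClO₄⁻): pKₐ(HClO₄) ≈ -10
chloride: pKₐ(HCl) ≈ -7
nitrate (NO₃⁻): pKₐ(HNO₃) ≈ -1.3

nitrate (NO₃⁻)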